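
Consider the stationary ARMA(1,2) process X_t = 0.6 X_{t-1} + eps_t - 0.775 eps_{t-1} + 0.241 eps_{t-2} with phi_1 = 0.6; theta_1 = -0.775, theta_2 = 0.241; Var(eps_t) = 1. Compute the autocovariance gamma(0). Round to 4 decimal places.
\gamma(0) = 1.0595

Multiply the model equation by X_{t-k} and take expectations. With theta_0 = psi_0 = 1 and psi_j the MA(infinity) weights, this gives
  gamma(k) - sum_i phi_i gamma(k-i) = c_k,
  c_k = sigma^2 * sum_{j=k..q} theta_j psi_{j-k}   (c_k = 0 for k > q),
using gamma(-m) = gamma(m).
psi-weights needed (psi_j = theta_j + sum_i phi_i psi_{j-i}):
  psi_1 = theta_1 + phi_1 = -0.775 + (0.6) = -0.175
  psi_2 = theta_2 + phi_1 psi_1 = 0.241 + (0.6)(-0.175) = 0.136
Right-hand sides:
  c_0 = sigma^2 (1 + theta_1 psi_1 + theta_2 psi_2) = 1 * (1 + (-0.775)(-0.175) + (0.241)(0.136)) = 1 * 1.168401 = 1.168401
  c_1 = sigma^2 (theta_1 + theta_2 psi_1) = 1 * (-0.775 + (0.241)(-0.175)) = -0.817175
  c_2 = sigma^2 theta_2 = 1 * (0.241) = 0.241
Equations for k = 0 and k = 1 (AR order 1):
  gamma(0) = phi_1 gamma(1) + c_0
  gamma(1) = phi_1 gamma(0) + c_1
Substituting the second into the first: gamma(0) (1 - phi_1^2) = c_0 + phi_1 c_1, so
  gamma(0) = (c_0 + phi_1 c_1) / (1 - phi_1^2) = (1.168401 + (0.6)(-0.817175)) / (1 - (0.6)^2) = 0.678096 / 0.64 = 1.059525.
Therefore gamma(0) = 1.0595 (to 4 decimal places).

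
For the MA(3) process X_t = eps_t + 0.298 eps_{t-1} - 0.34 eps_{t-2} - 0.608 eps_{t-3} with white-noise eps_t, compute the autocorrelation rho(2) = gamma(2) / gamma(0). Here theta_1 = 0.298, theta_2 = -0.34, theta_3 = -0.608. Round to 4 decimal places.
\rho(2) = -0.3311

For an MA(q) process with theta_0 = 1, the autocovariance is
  gamma(k) = sigma^2 * sum_{i=0..q-k} theta_i * theta_{i+k},
and rho(k) = gamma(k) / gamma(0). Sigma^2 cancels.
  numerator   = (1)*(-0.34) + (0.298)*(-0.608) = -0.521184.
  denominator = (1)^2 + (0.298)^2 + (-0.34)^2 + (-0.608)^2 = 1.574068.
  rho(2) = -0.521184 / 1.574068 = -0.3311.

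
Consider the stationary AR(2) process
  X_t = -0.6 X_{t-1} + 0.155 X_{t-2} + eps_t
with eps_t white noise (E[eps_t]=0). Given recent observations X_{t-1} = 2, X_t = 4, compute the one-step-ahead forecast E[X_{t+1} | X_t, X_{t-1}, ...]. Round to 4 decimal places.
E[X_{t+1} \mid \mathcal F_t] = -2.0900

For an AR(p) model X_t = c + sum_i phi_i X_{t-i} + eps_t, the
one-step-ahead conditional mean is
  E[X_{t+1} | X_t, ...] = c + sum_i phi_i X_{t+1-i}.
Substitute known values:
  E[X_{t+1} | ...] = (-0.6) * (4) + (0.155) * (2)
                   = -2.0900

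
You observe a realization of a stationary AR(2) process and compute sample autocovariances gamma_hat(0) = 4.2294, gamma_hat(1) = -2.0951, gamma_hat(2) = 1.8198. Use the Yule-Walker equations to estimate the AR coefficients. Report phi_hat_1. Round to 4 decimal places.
\hat\phi_{1} = -0.3740

The Yule-Walker equations for an AR(p) process read, in matrix form,
  Gamma_p phi = r_p,   with   (Gamma_p)_{ij} = gamma(|i - j|),
                       (r_p)_i = gamma(i),   i,j = 1..p.
Substitute the sample gammas (Toeplitz matrix and right-hand side of size 2):
  Gamma_p = [[4.2294, -2.0951], [-2.0951, 4.2294]]
  r_p     = [-2.0951, 1.8198]
Written out:
  4.2294 phi_1 - 2.0951 phi_2 = -2.0951
  -2.0951 phi_1 + 4.2294 phi_2 = 1.8198
Solve by Cramer's rule:
  det = gamma(0)^2 - gamma(1)^2 = (4.2294)^2 - (-2.0951)^2 = 17.88782436 - 4.38944401 = 13.49838035
  phi_hat_1 = [gamma(1) gamma(0) - gamma(1) gamma(2)] / det = [(-2.0951)(4.2294) - (-2.0951)(1.8198)] / 13.49838035 = -5.04835296 / 13.49838035 = -0.374
  phi_hat_2 = [gamma(0) gamma(2) - gamma(1)^2] / det = [(4.2294)(1.8198) - (-2.0951)^2] / 13.49838035 = 3.30721811 / 13.49838035 = 0.245
So phi_hat = [-0.3740, 0.2450].
Therefore phi_hat_1 = -0.3740.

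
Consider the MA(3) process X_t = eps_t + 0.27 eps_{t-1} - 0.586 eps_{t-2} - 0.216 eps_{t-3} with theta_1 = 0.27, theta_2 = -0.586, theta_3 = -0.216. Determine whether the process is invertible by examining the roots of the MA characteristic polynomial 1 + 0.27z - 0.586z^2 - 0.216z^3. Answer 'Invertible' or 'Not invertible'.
\text{Invertible}

The MA(q) characteristic polynomial is P(z) = 1 + 0.27z - 0.586z^2 - 0.216z^3.
Invertibility requires all roots to lie outside the unit circle, i.e. |z| > 1 for every root.
Degree 3: look for a simple real root z0 first, then factor out (1 - z/z0) and solve the remaining quadratic.
Testing z0 = 1.25: P(1.25) = 1 + (0.27)(1.25) + (-0.586)(1.25)^2 + (-0.216)(1.25)^3
  = 1 + (0.3375) + (-0.915625) + (-0.421875) = 0.  So z_0 = 1.25 is a root, |z_0| = 1.25.
Divide out the factor (1 - 0.8 z) = (1 - z/z0) (since 1/z0 = 0.8):
  P(z) = (1 - 0.8 z)(1 + (1.07) z + (0.27) z^2)
  [check: z-coef 1.07 - (0.8) = 0.27; z^2-coef 0.27 - (0.8)(1.07) = -0.586; z^3-coef -(0.8)(0.27) = -0.216.]
Remaining roots from the quadratic factor 1 + (1.07) z + (0.27) z^2:
  Set 1 + (1.07) z + (0.27) z^2 = 0, i.e. a z^2 + b z + c = 0 with a = 0.27, b = 1.07, c = 1.
  Discriminant D = b^2 - 4ac = (1.07)^2 - 4*(0.27)*1 = 1.1449 - (1.08) = 0.0649.
  D >= 0, so the roots are real: z = (-b +/- sqrt(D)) / (2a) = (-1.07 +/- 0.254755) / (0.54).
    z_1 = (-1.07 + 0.254755) / (0.54) = -1.5097,   |z_1| = 1.5097.
    z_2 = (-1.07 - 0.254755) / (0.54) = -2.4532,   |z_2| = 2.4532.
Moduli of all roots: 1.2500, 1.5097, 2.4532.
All moduli strictly greater than 1? Yes.
Verdict: Invertible.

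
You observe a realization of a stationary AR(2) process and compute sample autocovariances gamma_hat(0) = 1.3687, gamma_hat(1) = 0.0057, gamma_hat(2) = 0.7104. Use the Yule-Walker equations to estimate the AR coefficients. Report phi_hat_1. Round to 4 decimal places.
\hat\phi_{1} = 0.0020

The Yule-Walker equations for an AR(p) process read, in matrix form,
  Gamma_p phi = r_p,   with   (Gamma_p)_{ij} = gamma(|i - j|),
                       (r_p)_i = gamma(i),   i,j = 1..p.
Substitute the sample gammas (Toeplitz matrix and right-hand side of size 2):
  Gamma_p = [[1.3687, 0.0057], [0.0057, 1.3687]]
  r_p     = [0.0057, 0.7104]
Written out:
  1.3687 phi_1 + 0.0057 phi_2 = 0.0057
  0.0057 phi_1 + 1.3687 phi_2 = 0.7104
Solve by Cramer's rule:
  det = gamma(0)^2 - gamma(1)^2 = (1.3687)^2 - (0.0057)^2 = 1.87333969 - 0.00003249 = 1.8733072
  phi_hat_1 = [gamma(1) gamma(0) - gamma(1) gamma(2)] / det = [(0.0057)(1.3687) - (0.0057)(0.7104)] / 1.8733072 = 0.00375231 / 1.8733072 = 0.002
  phi_hat_2 = [gamma(0) gamma(2) - gamma(1)^2] / det = [(1.3687)(0.7104) - (0.0057)^2] / 1.8733072 = 0.97229199 / 1.8733072 = 0.519
So phi_hat = [0.0020, 0.5190].
Therefore phi_hat_1 = 0.0020.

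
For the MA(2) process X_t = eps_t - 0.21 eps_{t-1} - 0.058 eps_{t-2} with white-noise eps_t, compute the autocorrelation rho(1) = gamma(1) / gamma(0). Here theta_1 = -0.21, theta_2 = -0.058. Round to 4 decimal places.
\rho(1) = -0.1889

For an MA(q) process with theta_0 = 1, the autocovariance is
  gamma(k) = sigma^2 * sum_{i=0..q-k} theta_i * theta_{i+k},
and rho(k) = gamma(k) / gamma(0). Sigma^2 cancels.
  numerator   = (1)*(-0.21) + (-0.21)*(-0.058) = -0.19782.
  denominator = (1)^2 + (-0.21)^2 + (-0.058)^2 = 1.047464.
  rho(1) = -0.19782 / 1.047464 = -0.1889.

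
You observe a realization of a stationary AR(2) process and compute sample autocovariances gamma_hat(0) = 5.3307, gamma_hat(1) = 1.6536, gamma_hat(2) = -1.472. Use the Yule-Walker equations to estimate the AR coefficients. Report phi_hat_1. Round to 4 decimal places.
\hat\phi_{1} = 0.4380

The Yule-Walker equations for an AR(p) process read, in matrix form,
  Gamma_p phi = r_p,   with   (Gamma_p)_{ij} = gamma(|i - j|),
                       (r_p)_i = gamma(i),   i,j = 1..p.
Substitute the sample gammas (Toeplitz matrix and right-hand side of size 2):
  Gamma_p = [[5.3307, 1.6536], [1.6536, 5.3307]]
  r_p     = [1.6536, -1.472]
Written out:
  5.3307 phi_1 + 1.6536 phi_2 = 1.6536
  1.6536 phi_1 + 5.3307 phi_2 = -1.472
Solve by Cramer's rule:
  det = gamma(0)^2 - gamma(1)^2 = (5.3307)^2 - (1.6536)^2 = 28.41636249 - 2.73439296 = 25.68196953
  phi_hat_1 = [gamma(1) gamma(0) - gamma(1) gamma(2)] / det = [(1.6536)(5.3307) - (1.6536)(-1.472)] / 25.68196953 = 11.24894472 / 25.68196953 = 0.438
  phi_hat_2 = [gamma(0) gamma(2) - gamma(1)^2] / det = [(5.3307)(-1.472) - (1.6536)^2] / 25.68196953 = -10.58118336 / 25.68196953 = -0.412
So phi_hat = [0.4380, -0.4120].
Therefore phi_hat_1 = 0.4380.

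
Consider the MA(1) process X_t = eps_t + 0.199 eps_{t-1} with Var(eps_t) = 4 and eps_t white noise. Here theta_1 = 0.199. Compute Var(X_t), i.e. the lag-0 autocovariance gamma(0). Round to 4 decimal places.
\gamma(0) = 4.1584

For an MA(q) process X_t = eps_t + sum_i theta_i eps_{t-i} with
Var(eps_t) = sigma^2, the variance is
  gamma(0) = sigma^2 * (1 + sum_i theta_i^2).
  sum_i theta_i^2 = (0.199)^2 = 0.039601.
  gamma(0) = 4 * (1 + 0.039601) = 4 * 1.039601 = 4.158404, which rounds to 4.1584.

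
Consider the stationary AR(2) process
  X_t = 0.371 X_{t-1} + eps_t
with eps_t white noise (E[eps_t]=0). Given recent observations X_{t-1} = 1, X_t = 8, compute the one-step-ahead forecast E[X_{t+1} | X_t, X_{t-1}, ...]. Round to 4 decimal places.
E[X_{t+1} \mid \mathcal F_t] = 2.9680

For an AR(p) model X_t = c + sum_i phi_i X_{t-i} + eps_t, the
one-step-ahead conditional mean is
  E[X_{t+1} | X_t, ...] = c + sum_i phi_i X_{t+1-i}.
Substitute known values:
  E[X_{t+1} | ...] = (0.371) * (8) + (-0) * (1)
                   = 2.9680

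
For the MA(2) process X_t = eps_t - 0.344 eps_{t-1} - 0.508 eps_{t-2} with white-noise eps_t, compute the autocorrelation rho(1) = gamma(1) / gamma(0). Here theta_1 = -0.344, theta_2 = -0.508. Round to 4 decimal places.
\rho(1) = -0.1230

For an MA(q) process with theta_0 = 1, the autocovariance is
  gamma(k) = sigma^2 * sum_{i=0..q-k} theta_i * theta_{i+k},
and rho(k) = gamma(k) / gamma(0). Sigma^2 cancels.
  numerator   = (1)*(-0.344) + (-0.344)*(-0.508) = -0.169248.
  denominator = (1)^2 + (-0.344)^2 + (-0.508)^2 = 1.3764.
  rho(1) = -0.169248 / 1.3764 = -0.1230.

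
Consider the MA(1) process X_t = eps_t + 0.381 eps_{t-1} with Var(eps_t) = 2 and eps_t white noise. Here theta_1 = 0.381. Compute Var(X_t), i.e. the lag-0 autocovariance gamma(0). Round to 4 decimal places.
\gamma(0) = 2.2903

For an MA(q) process X_t = eps_t + sum_i theta_i eps_{t-i} with
Var(eps_t) = sigma^2, the variance is
  gamma(0) = sigma^2 * (1 + sum_i theta_i^2).
  sum_i theta_i^2 = (0.381)^2 = 0.145161.
  gamma(0) = 2 * (1 + 0.145161) = 2 * 1.145161 = 2.290322, which rounds to 2.2903.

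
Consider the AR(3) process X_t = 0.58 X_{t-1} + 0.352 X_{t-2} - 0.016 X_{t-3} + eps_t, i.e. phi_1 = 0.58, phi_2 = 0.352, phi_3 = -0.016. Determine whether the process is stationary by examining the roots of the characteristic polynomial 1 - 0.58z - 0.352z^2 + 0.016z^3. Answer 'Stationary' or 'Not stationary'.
\text{Stationary}

The AR(p) characteristic polynomial is P(z) = 1 - 0.58z - 0.352z^2 + 0.016z^3.
Stationarity requires all roots to lie outside the unit circle, i.e. |z| > 1 for every root.
Degree 3: look for a simple real root z0 first, then factor out (1 - z/z0) and solve the remaining quadratic.
Testing z0 = -2.5: P(-2.5) = 1 + (-0.58)(-2.5) + (-0.352)(-2.5)^2 + (0.016)(-2.5)^3
  = 1 + (1.45) + (-2.2) + (-0.25) = 0.  So z_0 = -2.5 is a root, |z_0| = 2.5.
Divide out the factor (1 + 0.4 z) = (1 - z/z0) (since 1/z0 = -0.4):
  P(z) = (1 + 0.4 z)(1 + (-0.98) z + (0.04) z^2)
  [check: z-coef -0.98 - (-0.4) = -0.58; z^2-coef 0.04 - (-0.4)(-0.98) = -0.352; z^3-coef -(-0.4)(0.04) = 0.016.]
Remaining roots from the quadratic factor 1 + (-0.98) z + (0.04) z^2:
  Set 1 + (-0.98) z + (0.04) z^2 = 0, i.e. a z^2 + b z + c = 0 with a = 0.04, b = -0.98, c = 1.
  Discriminant D = b^2 - 4ac = (-0.98)^2 - 4*(0.04)*1 = 0.9604 - (0.16) = 0.8004.
  D >= 0, so the roots are real: z = (-b +/- sqrt(D)) / (2a) = (0.98 +/- 0.894651) / (0.08).
    z_1 = (0.98 + 0.894651) / (0.08) = 23.4331,   |z_1| = 23.4331.
    z_2 = (0.98 - 0.894651) / (0.08) = 1.0669,   |z_2| = 1.0669.
Moduli of all roots: 2.5000, 23.4331, 1.0669.
All moduli strictly greater than 1? Yes.
Verdict: Stationary.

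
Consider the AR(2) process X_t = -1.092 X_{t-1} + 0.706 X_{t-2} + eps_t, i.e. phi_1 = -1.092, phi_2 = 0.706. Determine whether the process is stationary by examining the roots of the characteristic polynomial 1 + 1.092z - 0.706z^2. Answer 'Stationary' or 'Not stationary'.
\text{Not stationary}

The AR(p) characteristic polynomial is P(z) = 1 + 1.092z - 0.706z^2.
Stationarity requires all roots to lie outside the unit circle, i.e. |z| > 1 for every root.
Set 1 + (1.092) z + (-0.706) z^2 = 0, i.e. a z^2 + b z + c = 0 with a = -0.706, b = 1.092, c = 1.
Discriminant D = b^2 - 4ac = (1.092)^2 - 4*(-0.706)*1 = 1.192464 - (-2.824) = 4.016464.
D >= 0, so the roots are real: z = (-b +/- sqrt(D)) / (2a) = (-1.092 +/- 2.004112) / (-1.412).
  z_1 = (-1.092 + 2.004112) / (-1.412) = -0.646,   |z_1| = 0.646.
  z_2 = (-1.092 - 2.004112) / (-1.412) = 2.1927,   |z_2| = 2.1927.
Moduli of all roots: 0.6460, 2.1927.
All moduli strictly greater than 1? No.
Verdict: Not stationary.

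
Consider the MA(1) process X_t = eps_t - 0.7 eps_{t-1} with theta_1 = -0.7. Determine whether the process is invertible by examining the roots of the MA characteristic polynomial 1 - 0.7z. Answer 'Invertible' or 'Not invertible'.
\text{Invertible}

The MA(q) characteristic polynomial is P(z) = 1 - 0.7z.
Invertibility requires all roots to lie outside the unit circle, i.e. |z| > 1 for every root.
This is linear in z: 1 + (-0.7) z = 0  =>  z = -1/(-0.7) = 1.428571,  |z| = 1.428571.
Moduli of all roots: 1.4286.
All moduli strictly greater than 1? Yes.
Verdict: Invertible.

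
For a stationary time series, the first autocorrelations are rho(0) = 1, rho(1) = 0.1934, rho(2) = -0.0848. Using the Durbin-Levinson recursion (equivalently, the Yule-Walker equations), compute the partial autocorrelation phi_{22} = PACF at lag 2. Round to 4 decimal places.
\phi_{22} = -0.1270

The PACF at lag k is phi_{kk}, the last component of the solution
to the Yule-Walker system G_k phi = r_k where
  (G_k)_{ij} = rho(|i - j|), (r_k)_i = rho(i), i,j = 1..k.
Equivalently, Durbin-Levinson gives phi_{kk} iteratively:
  phi_{11} = rho(1)
  phi_{kk} = [rho(k) - sum_{j=1..k-1} phi_{k-1,j} rho(k-j)]
            / [1 - sum_{j=1..k-1} phi_{k-1,j} rho(j)],
  phi_{k,j} = phi_{k-1,j} - phi_{kk} phi_{k-1,k-j},  j = 1..k-1.
Step k = 1:
  phi_11 = rho(1) = 0.1934.
Step k = 2:
  phi_22 = [rho(2) - phi_11 rho(1)] / [1 - phi_11 rho(1)] = [-0.0848 - (0.1934)(0.1934)] / [1 - (0.1934)(0.1934)]
         = -0.12220356 / 0.96259644 = -0.127.
Therefore phi_{22} = -0.1270.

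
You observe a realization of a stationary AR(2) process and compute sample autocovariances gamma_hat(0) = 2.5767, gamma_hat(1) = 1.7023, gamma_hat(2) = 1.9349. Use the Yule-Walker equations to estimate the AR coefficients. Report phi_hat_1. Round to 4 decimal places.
\hat\phi_{1} = 0.2920

The Yule-Walker equations for an AR(p) process read, in matrix form,
  Gamma_p phi = r_p,   with   (Gamma_p)_{ij} = gamma(|i - j|),
                       (r_p)_i = gamma(i),   i,j = 1..p.
Substitute the sample gammas (Toeplitz matrix and right-hand side of size 2):
  Gamma_p = [[2.5767, 1.7023], [1.7023, 2.5767]]
  r_p     = [1.7023, 1.9349]
Written out:
  2.5767 phi_1 + 1.7023 phi_2 = 1.7023
  1.7023 phi_1 + 2.5767 phi_2 = 1.9349
Solve by Cramer's rule:
  det = gamma(0)^2 - gamma(1)^2 = (2.5767)^2 - (1.7023)^2 = 6.63938289 - 2.89782529 = 3.7415576
  phi_hat_1 = [gamma(1) gamma(0) - gamma(1) gamma(2)] / det = [(1.7023)(2.5767) - (1.7023)(1.9349)] / 3.7415576 = 1.09253614 / 3.7415576 = 0.292
  phi_hat_2 = [gamma(0) gamma(2) - gamma(1)^2] / det = [(2.5767)(1.9349) - (1.7023)^2] / 3.7415576 = 2.08783154 / 3.7415576 = 0.558
So phi_hat = [0.2920, 0.5580].
Therefore phi_hat_1 = 0.2920.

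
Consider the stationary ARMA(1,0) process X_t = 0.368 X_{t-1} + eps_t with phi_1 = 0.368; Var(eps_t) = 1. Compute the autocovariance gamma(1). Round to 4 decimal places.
\gamma(1) = 0.4256

Multiply the model equation by X_{t-k} and take expectations. With theta_0 = psi_0 = 1 and psi_j the MA(infinity) weights, this gives
  gamma(k) - sum_i phi_i gamma(k-i) = c_k,
  c_k = sigma^2 * sum_{j=k..q} theta_j psi_{j-k}   (c_k = 0 for k > q),
using gamma(-m) = gamma(m).
Pure AR (q = 0): c_0 = sigma^2 = 1, c_k = 0 for k >= 1.
Equations for k = 0 and k = 1 (AR order 1):
  gamma(0) = phi_1 gamma(1) + c_0
  gamma(1) = phi_1 gamma(0) + c_1
Substituting the second into the first: gamma(0) (1 - phi_1^2) = c_0 + phi_1 c_1, so
  gamma(0) = c_0 / (1 - phi_1^2) = 1 / (1 - (0.368)^2) = 1 / 0.864576 = 1.156636.
  gamma(1) = phi_1 gamma(0) = (0.368)(1.156636) = 0.425642.
Therefore gamma(1) = 0.4256 (to 4 decimal places).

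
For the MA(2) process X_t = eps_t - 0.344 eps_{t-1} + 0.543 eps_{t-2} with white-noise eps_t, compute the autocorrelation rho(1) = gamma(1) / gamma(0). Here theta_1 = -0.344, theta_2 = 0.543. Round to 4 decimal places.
\rho(1) = -0.3756

For an MA(q) process with theta_0 = 1, the autocovariance is
  gamma(k) = sigma^2 * sum_{i=0..q-k} theta_i * theta_{i+k},
and rho(k) = gamma(k) / gamma(0). Sigma^2 cancels.
  numerator   = (1)*(-0.344) + (-0.344)*(0.543) = -0.530792.
  denominator = (1)^2 + (-0.344)^2 + (0.543)^2 = 1.413185.
  rho(1) = -0.530792 / 1.413185 = -0.3756.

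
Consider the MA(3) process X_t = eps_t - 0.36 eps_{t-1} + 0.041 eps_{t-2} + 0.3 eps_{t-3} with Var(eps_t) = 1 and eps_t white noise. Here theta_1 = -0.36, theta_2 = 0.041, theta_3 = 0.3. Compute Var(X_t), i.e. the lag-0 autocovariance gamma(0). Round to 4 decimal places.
\gamma(0) = 1.2213

For an MA(q) process X_t = eps_t + sum_i theta_i eps_{t-i} with
Var(eps_t) = sigma^2, the variance is
  gamma(0) = sigma^2 * (1 + sum_i theta_i^2).
  sum_i theta_i^2 = (-0.36)^2 + (0.041)^2 + (0.3)^2 = 0.1296 + 0.001681 + 0.09 = 0.221281.
  gamma(0) = 1 * (1 + 0.221281) = 1 * 1.221281 = 1.221281, which rounds to 1.2213.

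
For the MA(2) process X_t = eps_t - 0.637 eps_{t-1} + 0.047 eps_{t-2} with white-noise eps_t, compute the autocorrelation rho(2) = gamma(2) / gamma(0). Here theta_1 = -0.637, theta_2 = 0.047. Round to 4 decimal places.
\rho(2) = 0.0334

For an MA(q) process with theta_0 = 1, the autocovariance is
  gamma(k) = sigma^2 * sum_{i=0..q-k} theta_i * theta_{i+k},
and rho(k) = gamma(k) / gamma(0). Sigma^2 cancels.
  numerator   = (1)*(0.047) = 0.047.
  denominator = (1)^2 + (-0.637)^2 + (0.047)^2 = 1.407978.
  rho(2) = 0.047 / 1.407978 = 0.0334.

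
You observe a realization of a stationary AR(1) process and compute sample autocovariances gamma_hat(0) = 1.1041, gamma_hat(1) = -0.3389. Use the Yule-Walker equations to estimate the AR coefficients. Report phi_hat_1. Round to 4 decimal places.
\hat\phi_{1} = -0.3069

The Yule-Walker equations for an AR(p) process read, in matrix form,
  Gamma_p phi = r_p,   with   (Gamma_p)_{ij} = gamma(|i - j|),
                       (r_p)_i = gamma(i),   i,j = 1..p.
Substitute the sample gammas (Toeplitz matrix and right-hand side of size 1):
  Gamma_p = [[1.1041]]
  r_p     = [-0.3389]
With p = 1 this is the single equation gamma(0) phi_1 = gamma(1):
  phi_hat_1 = gamma(1) / gamma(0) = -0.3389 / 1.1041 = -0.3069.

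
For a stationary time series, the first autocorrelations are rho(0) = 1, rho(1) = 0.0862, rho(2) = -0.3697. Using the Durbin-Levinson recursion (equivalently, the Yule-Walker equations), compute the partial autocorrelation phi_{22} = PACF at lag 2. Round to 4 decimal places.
\phi_{22} = -0.3800

The PACF at lag k is phi_{kk}, the last component of the solution
to the Yule-Walker system G_k phi = r_k where
  (G_k)_{ij} = rho(|i - j|), (r_k)_i = rho(i), i,j = 1..k.
Equivalently, Durbin-Levinson gives phi_{kk} iteratively:
  phi_{11} = rho(1)
  phi_{kk} = [rho(k) - sum_{j=1..k-1} phi_{k-1,j} rho(k-j)]
            / [1 - sum_{j=1..k-1} phi_{k-1,j} rho(j)],
  phi_{k,j} = phi_{k-1,j} - phi_{kk} phi_{k-1,k-j},  j = 1..k-1.
Step k = 1:
  phi_11 = rho(1) = 0.0862.
Step k = 2:
  phi_22 = [rho(2) - phi_11 rho(1)] / [1 - phi_11 rho(1)] = [-0.3697 - (0.0862)(0.0862)] / [1 - (0.0862)(0.0862)]
         = -0.37713044 / 0.99256956 = -0.38.
Therefore phi_{22} = -0.3800.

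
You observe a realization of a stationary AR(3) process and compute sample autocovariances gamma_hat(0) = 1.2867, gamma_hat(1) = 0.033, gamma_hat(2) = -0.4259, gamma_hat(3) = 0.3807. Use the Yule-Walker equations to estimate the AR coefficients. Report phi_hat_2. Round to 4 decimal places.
\hat\phi_{2} = -0.3440

The Yule-Walker equations for an AR(p) process read, in matrix form,
  Gamma_p phi = r_p,   with   (Gamma_p)_{ij} = gamma(|i - j|),
                       (r_p)_i = gamma(i),   i,j = 1..p.
Substitute the sample gammas (Toeplitz matrix and right-hand side of size 3):
  Gamma_p = [[1.2867, 0.033, -0.4259], [0.033, 1.2867, 0.033], [-0.4259, 0.033, 1.2867]]
  r_p     = [0.033, -0.4259, 0.3807]
Written out (R1..R3):
  (R1) 1.2867 phi_1 + 0.033 phi_2 - 0.4259 phi_3 = 0.033
  (R2) 0.033 phi_1 + 1.2867 phi_2 + 0.033 phi_3 = -0.4259
  (R3) -0.4259 phi_1 + 0.033 phi_2 + 1.2867 phi_3 = 0.3807
Gaussian elimination:
  R2 <- R2 - (0.033/1.2867) R1 = R2 - (0.025647) R1:  1.285854 phi_2 + 0.043923 phi_3 = -0.426746
  R3 <- R3 - (-0.4259/1.2867) R1 = R3 - (-0.331002) R1:  0.043923 phi_2 + 1.145726 phi_3 = 0.391623
  R3 <- R3 - (0.043923/1.285854) R2 = R3 - (0.034159) R2:  1.144226 phi_3 = 0.4062
Back-substitution:
  phi_hat_3 = 0.4062 / 1.144226 = 0.355
  phi_hat_2 = (-0.426746 - (0.043923)(0.355)) / 1.285854 = -0.344004
  phi_hat_1 = (0.033 - (0.033)(-0.344004) - (-0.4259)(0.355)) / 1.2867 = 0.151975
So phi_hat = [0.1520, -0.3440, 0.3550].
Therefore phi_hat_2 = -0.3440.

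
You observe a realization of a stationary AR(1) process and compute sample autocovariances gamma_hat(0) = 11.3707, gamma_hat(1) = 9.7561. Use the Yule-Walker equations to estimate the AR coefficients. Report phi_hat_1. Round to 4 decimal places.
\hat\phi_{1} = 0.8580

The Yule-Walker equations for an AR(p) process read, in matrix form,
  Gamma_p phi = r_p,   with   (Gamma_p)_{ij} = gamma(|i - j|),
                       (r_p)_i = gamma(i),   i,j = 1..p.
Substitute the sample gammas (Toeplitz matrix and right-hand side of size 1):
  Gamma_p = [[11.3707]]
  r_p     = [9.7561]
With p = 1 this is the single equation gamma(0) phi_1 = gamma(1):
  phi_hat_1 = gamma(1) / gamma(0) = 9.7561 / 11.3707 = 0.8580.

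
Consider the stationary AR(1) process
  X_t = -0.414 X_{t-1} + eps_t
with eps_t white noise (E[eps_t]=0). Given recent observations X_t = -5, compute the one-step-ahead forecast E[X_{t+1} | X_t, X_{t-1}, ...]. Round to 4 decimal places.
E[X_{t+1} \mid \mathcal F_t] = 2.0700

For an AR(p) model X_t = c + sum_i phi_i X_{t-i} + eps_t, the
one-step-ahead conditional mean is
  E[X_{t+1} | X_t, ...] = c + sum_i phi_i X_{t+1-i}.
Substitute known values:
  E[X_{t+1} | ...] = (-0.414) * (-5)
                   = 2.0700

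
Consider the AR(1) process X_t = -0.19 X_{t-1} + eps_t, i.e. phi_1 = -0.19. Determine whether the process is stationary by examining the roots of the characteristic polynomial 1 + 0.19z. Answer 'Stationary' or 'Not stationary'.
\text{Stationary}

The AR(p) characteristic polynomial is P(z) = 1 + 0.19z.
Stationarity requires all roots to lie outside the unit circle, i.e. |z| > 1 for every root.
This is linear in z: 1 + (0.19) z = 0  =>  z = -1/(0.19) = -5.263158,  |z| = 5.263158.
Moduli of all roots: 5.2632.
All moduli strictly greater than 1? Yes.
Verdict: Stationary.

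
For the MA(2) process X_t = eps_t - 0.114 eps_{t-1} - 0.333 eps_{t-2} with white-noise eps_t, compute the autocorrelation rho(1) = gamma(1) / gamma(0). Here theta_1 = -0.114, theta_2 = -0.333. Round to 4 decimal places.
\rho(1) = -0.0677

For an MA(q) process with theta_0 = 1, the autocovariance is
  gamma(k) = sigma^2 * sum_{i=0..q-k} theta_i * theta_{i+k},
and rho(k) = gamma(k) / gamma(0). Sigma^2 cancels.
  numerator   = (1)*(-0.114) + (-0.114)*(-0.333) = -0.076038.
  denominator = (1)^2 + (-0.114)^2 + (-0.333)^2 = 1.123885.
  rho(1) = -0.076038 / 1.123885 = -0.0677.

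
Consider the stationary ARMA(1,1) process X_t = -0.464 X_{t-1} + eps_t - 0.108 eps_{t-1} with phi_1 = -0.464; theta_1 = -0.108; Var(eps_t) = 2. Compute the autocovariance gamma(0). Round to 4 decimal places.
\gamma(0) = 2.8339

Multiply the model equation by X_{t-k} and take expectations. With theta_0 = psi_0 = 1 and psi_j the MA(infinity) weights, this gives
  gamma(k) - sum_i phi_i gamma(k-i) = c_k,
  c_k = sigma^2 * sum_{j=k..q} theta_j psi_{j-k}   (c_k = 0 for k > q),
using gamma(-m) = gamma(m).
psi-weights needed (psi_j = theta_j + sum_i phi_i psi_{j-i}):
  psi_1 = theta_1 + phi_1 = -0.108 + (-0.464) = -0.572
Right-hand sides:
  c_0 = sigma^2 (1 + theta_1 psi_1) = 2 * (1 + (-0.108)(-0.572)) = 2 * 1.061776 = 2.123552
  c_1 = sigma^2 theta_1 = 2 * (-0.108) = -0.216
  c_2 = 0
Equations for k = 0 and k = 1 (AR order 1):
  gamma(0) = phi_1 gamma(1) + c_0
  gamma(1) = phi_1 gamma(0) + c_1
Substituting the second into the first: gamma(0) (1 - phi_1^2) = c_0 + phi_1 c_1, so
  gamma(0) = (c_0 + phi_1 c_1) / (1 - phi_1^2) = (2.123552 + (-0.464)(-0.216)) / (1 - (-0.464)^2) = 2.223776 / 0.784704 = 2.833904.
Therefore gamma(0) = 2.8339 (to 4 decimal places).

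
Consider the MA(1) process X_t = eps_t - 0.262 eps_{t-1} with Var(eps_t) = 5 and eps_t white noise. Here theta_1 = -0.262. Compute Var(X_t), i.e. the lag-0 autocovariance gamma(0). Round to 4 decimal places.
\gamma(0) = 5.3432

For an MA(q) process X_t = eps_t + sum_i theta_i eps_{t-i} with
Var(eps_t) = sigma^2, the variance is
  gamma(0) = sigma^2 * (1 + sum_i theta_i^2).
  sum_i theta_i^2 = (-0.262)^2 = 0.068644.
  gamma(0) = 5 * (1 + 0.068644) = 5 * 1.068644 = 5.34322, which rounds to 5.3432.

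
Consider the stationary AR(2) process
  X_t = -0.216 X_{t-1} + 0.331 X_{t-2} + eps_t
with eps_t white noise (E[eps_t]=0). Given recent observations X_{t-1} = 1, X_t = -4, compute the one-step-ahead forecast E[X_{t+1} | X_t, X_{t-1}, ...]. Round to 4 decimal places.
E[X_{t+1} \mid \mathcal F_t] = 1.1950

For an AR(p) model X_t = c + sum_i phi_i X_{t-i} + eps_t, the
one-step-ahead conditional mean is
  E[X_{t+1} | X_t, ...] = c + sum_i phi_i X_{t+1-i}.
Substitute known values:
  E[X_{t+1} | ...] = (-0.216) * (-4) + (0.331) * (1)
                   = 1.1950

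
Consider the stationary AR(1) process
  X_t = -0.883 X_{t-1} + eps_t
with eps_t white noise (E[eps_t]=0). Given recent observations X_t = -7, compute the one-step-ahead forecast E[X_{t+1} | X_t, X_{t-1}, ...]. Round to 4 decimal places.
E[X_{t+1} \mid \mathcal F_t] = 6.1810

For an AR(p) model X_t = c + sum_i phi_i X_{t-i} + eps_t, the
one-step-ahead conditional mean is
  E[X_{t+1} | X_t, ...] = c + sum_i phi_i X_{t+1-i}.
Substitute known values:
  E[X_{t+1} | ...] = (-0.883) * (-7)
                   = 6.1810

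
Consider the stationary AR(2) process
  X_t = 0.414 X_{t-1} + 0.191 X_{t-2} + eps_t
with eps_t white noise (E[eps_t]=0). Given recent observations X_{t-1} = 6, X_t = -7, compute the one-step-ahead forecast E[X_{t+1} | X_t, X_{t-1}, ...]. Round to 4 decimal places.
E[X_{t+1} \mid \mathcal F_t] = -1.7520

For an AR(p) model X_t = c + sum_i phi_i X_{t-i} + eps_t, the
one-step-ahead conditional mean is
  E[X_{t+1} | X_t, ...] = c + sum_i phi_i X_{t+1-i}.
Substitute known values:
  E[X_{t+1} | ...] = (0.414) * (-7) + (0.191) * (6)
                   = -1.7520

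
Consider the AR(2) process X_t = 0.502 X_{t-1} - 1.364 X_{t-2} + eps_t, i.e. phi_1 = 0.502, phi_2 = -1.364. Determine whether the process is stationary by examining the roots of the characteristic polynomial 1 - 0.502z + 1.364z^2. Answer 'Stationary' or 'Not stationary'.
\text{Not stationary}

The AR(p) characteristic polynomial is P(z) = 1 - 0.502z + 1.364z^2.
Stationarity requires all roots to lie outside the unit circle, i.e. |z| > 1 for every root.
Set 1 + (-0.502) z + (1.364) z^2 = 0, i.e. a z^2 + b z + c = 0 with a = 1.364, b = -0.502, c = 1.
Discriminant D = b^2 - 4ac = (-0.502)^2 - 4*(1.364)*1 = 0.252004 - (5.456) = -5.203996.
D < 0, so the roots are the complex-conjugate pair z = (-b +/- i sqrt(-D)) / (2a) = 0.184 +/- 0.8362i.
For a conjugate pair |z|^2 = z * conj(z) = (product of roots) = c/a = 1/(1.364) = 0.733138, so |z| = sqrt(0.733138) = 0.8562 for both roots.
Moduli of all roots: 0.8562, 0.8562.
All moduli strictly greater than 1? No.
Verdict: Not stationary.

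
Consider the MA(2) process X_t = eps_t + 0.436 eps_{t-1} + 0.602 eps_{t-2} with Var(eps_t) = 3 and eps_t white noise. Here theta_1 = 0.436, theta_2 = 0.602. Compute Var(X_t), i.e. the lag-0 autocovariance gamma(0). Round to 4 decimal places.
\gamma(0) = 4.6575

For an MA(q) process X_t = eps_t + sum_i theta_i eps_{t-i} with
Var(eps_t) = sigma^2, the variance is
  gamma(0) = sigma^2 * (1 + sum_i theta_i^2).
  sum_i theta_i^2 = (0.436)^2 + (0.602)^2 = 0.190096 + 0.362404 = 0.5525.
  gamma(0) = 3 * (1 + 0.5525) = 3 * 1.5525 = 4.6575.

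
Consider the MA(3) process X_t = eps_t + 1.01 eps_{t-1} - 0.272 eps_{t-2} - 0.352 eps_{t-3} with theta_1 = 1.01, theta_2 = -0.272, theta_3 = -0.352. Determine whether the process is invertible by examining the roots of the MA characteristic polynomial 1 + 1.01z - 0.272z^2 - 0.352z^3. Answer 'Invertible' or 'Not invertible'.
\text{Invertible}

The MA(q) characteristic polynomial is P(z) = 1 + 1.01z - 0.272z^2 - 0.352z^3.
Invertibility requires all roots to lie outside the unit circle, i.e. |z| > 1 for every root.
Degree 3: look for a simple real root z0 first, then factor out (1 - z/z0) and solve the remaining quadratic.
Testing z0 = -1.25: P(-1.25) = 1 + (1.01)(-1.25) + (-0.272)(-1.25)^2 + (-0.352)(-1.25)^3
  = 1 + (-1.2625) + (-0.425) + (0.6875) = 0.  So z_0 = -1.25 is a root, |z_0| = 1.25.
Divide out the factor (1 + 0.8 z) = (1 - z/z0) (since 1/z0 = -0.8):
  P(z) = (1 + 0.8 z)(1 + (0.21) z + (-0.44) z^2)
  [check: z-coef 0.21 - (-0.8) = 1.01; z^2-coef -0.44 - (-0.8)(0.21) = -0.272; z^3-coef -(-0.8)(-0.44) = -0.352.]
Remaining roots from the quadratic factor 1 + (0.21) z + (-0.44) z^2:
  Set 1 + (0.21) z + (-0.44) z^2 = 0, i.e. a z^2 + b z + c = 0 with a = -0.44, b = 0.21, c = 1.
  Discriminant D = b^2 - 4ac = (0.21)^2 - 4*(-0.44)*1 = 0.0441 - (-1.76) = 1.8041.
  D >= 0, so the roots are real: z = (-b +/- sqrt(D)) / (2a) = (-0.21 +/- 1.343168) / (-0.88).
    z_1 = (-0.21 + 1.343168) / (-0.88) = -1.2877,   |z_1| = 1.2877.
    z_2 = (-0.21 - 1.343168) / (-0.88) = 1.765,   |z_2| = 1.765.
Moduli of all roots: 1.2500, 1.2877, 1.7650.
All moduli strictly greater than 1? Yes.
Verdict: Invertible.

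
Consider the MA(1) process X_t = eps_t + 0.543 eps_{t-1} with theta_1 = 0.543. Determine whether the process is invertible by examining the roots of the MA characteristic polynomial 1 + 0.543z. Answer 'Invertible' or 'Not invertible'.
\text{Invertible}

The MA(q) characteristic polynomial is P(z) = 1 + 0.543z.
Invertibility requires all roots to lie outside the unit circle, i.e. |z| > 1 for every root.
This is linear in z: 1 + (0.543) z = 0  =>  z = -1/(0.543) = -1.841621,  |z| = 1.841621.
Moduli of all roots: 1.8416.
All moduli strictly greater than 1? Yes.
Verdict: Invertible.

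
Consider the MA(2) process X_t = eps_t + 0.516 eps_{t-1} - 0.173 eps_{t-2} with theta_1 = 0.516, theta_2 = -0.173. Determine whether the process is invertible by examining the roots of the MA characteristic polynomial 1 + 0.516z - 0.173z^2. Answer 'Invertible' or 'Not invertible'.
\text{Invertible}

The MA(q) characteristic polynomial is P(z) = 1 + 0.516z - 0.173z^2.
Invertibility requires all roots to lie outside the unit circle, i.e. |z| > 1 for every root.
Set 1 + (0.516) z + (-0.173) z^2 = 0, i.e. a z^2 + b z + c = 0 with a = -0.173, b = 0.516, c = 1.
Discriminant D = b^2 - 4ac = (0.516)^2 - 4*(-0.173)*1 = 0.266256 - (-0.692) = 0.958256.
D >= 0, so the roots are real: z = (-b +/- sqrt(D)) / (2a) = (-0.516 +/- 0.978906) / (-0.346).
  z_1 = (-0.516 + 0.978906) / (-0.346) = -1.3379,   |z_1| = 1.3379.
  z_2 = (-0.516 - 0.978906) / (-0.346) = 4.3205,   |z_2| = 4.3205.
Moduli of all roots: 1.3379, 4.3205.
All moduli strictly greater than 1? Yes.
Verdict: Invertible.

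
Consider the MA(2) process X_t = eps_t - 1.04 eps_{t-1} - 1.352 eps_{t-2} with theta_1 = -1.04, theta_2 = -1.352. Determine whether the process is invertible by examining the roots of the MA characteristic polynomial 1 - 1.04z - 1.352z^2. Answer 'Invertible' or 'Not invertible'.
\text{Not invertible}

The MA(q) characteristic polynomial is P(z) = 1 - 1.04z - 1.352z^2.
Invertibility requires all roots to lie outside the unit circle, i.e. |z| > 1 for every root.
Set 1 + (-1.04) z + (-1.352) z^2 = 0, i.e. a z^2 + b z + c = 0 with a = -1.352, b = -1.04, c = 1.
Discriminant D = b^2 - 4ac = (-1.04)^2 - 4*(-1.352)*1 = 1.0816 - (-5.408) = 6.4896.
D >= 0, so the roots are real: z = (-b +/- sqrt(D)) / (2a) = (1.04 +/- 2.547469) / (-2.704).
  z_1 = (1.04 + 2.547469) / (-2.704) = -1.3267,   |z_1| = 1.3267.
  z_2 = (1.04 - 2.547469) / (-2.704) = 0.5575,   |z_2| = 0.5575.
Moduli of all roots: 1.3267, 0.5575.
All moduli strictly greater than 1? No.
Verdict: Not invertible.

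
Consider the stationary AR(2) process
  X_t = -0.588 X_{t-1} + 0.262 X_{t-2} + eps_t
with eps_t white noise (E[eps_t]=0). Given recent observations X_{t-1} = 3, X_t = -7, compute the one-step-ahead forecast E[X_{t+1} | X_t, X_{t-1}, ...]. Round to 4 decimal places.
E[X_{t+1} \mid \mathcal F_t] = 4.9020

For an AR(p) model X_t = c + sum_i phi_i X_{t-i} + eps_t, the
one-step-ahead conditional mean is
  E[X_{t+1} | X_t, ...] = c + sum_i phi_i X_{t+1-i}.
Substitute known values:
  E[X_{t+1} | ...] = (-0.588) * (-7) + (0.262) * (3)
                   = 4.9020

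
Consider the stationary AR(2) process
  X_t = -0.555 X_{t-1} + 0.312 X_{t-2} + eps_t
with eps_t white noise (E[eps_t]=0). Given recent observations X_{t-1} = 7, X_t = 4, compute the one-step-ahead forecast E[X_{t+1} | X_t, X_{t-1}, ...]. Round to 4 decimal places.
E[X_{t+1} \mid \mathcal F_t] = -0.0360

For an AR(p) model X_t = c + sum_i phi_i X_{t-i} + eps_t, the
one-step-ahead conditional mean is
  E[X_{t+1} | X_t, ...] = c + sum_i phi_i X_{t+1-i}.
Substitute known values:
  E[X_{t+1} | ...] = (-0.555) * (4) + (0.312) * (7)
                   = -0.0360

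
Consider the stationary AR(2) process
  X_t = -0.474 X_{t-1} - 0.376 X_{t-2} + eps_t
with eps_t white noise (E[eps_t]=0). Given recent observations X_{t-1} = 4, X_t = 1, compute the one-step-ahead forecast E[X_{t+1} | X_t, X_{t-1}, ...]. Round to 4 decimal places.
E[X_{t+1} \mid \mathcal F_t] = -1.9780

For an AR(p) model X_t = c + sum_i phi_i X_{t-i} + eps_t, the
one-step-ahead conditional mean is
  E[X_{t+1} | X_t, ...] = c + sum_i phi_i X_{t+1-i}.
Substitute known values:
  E[X_{t+1} | ...] = (-0.474) * (1) + (-0.376) * (4)
                   = -1.9780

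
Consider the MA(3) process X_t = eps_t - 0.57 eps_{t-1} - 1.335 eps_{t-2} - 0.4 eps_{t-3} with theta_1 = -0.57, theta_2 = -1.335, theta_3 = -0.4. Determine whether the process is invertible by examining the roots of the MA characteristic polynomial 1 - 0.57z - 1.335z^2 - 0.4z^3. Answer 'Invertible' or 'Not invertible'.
\text{Not invertible}

The MA(q) characteristic polynomial is P(z) = 1 - 0.57z - 1.335z^2 - 0.4z^3.
Invertibility requires all roots to lie outside the unit circle, i.e. |z| > 1 for every root.
Degree 3: look for a simple real root z0 first, then factor out (1 - z/z0) and solve the remaining quadratic.
Testing z0 = -2: P(-2) = 1 + (-0.57)(-2) + (-1.335)(-2)^2 + (-0.4)(-2)^3
  = 1 + (1.14) + (-5.34) + (3.2) = 0.  So z_0 = -2 is a root, |z_0| = 2.
Divide out the factor (1 + 0.5 z) = (1 - z/z0) (since 1/z0 = -0.5):
  P(z) = (1 + 0.5 z)(1 + (-1.07) z + (-0.8) z^2)
  [check: z-coef -1.07 - (-0.5) = -0.57; z^2-coef -0.8 - (-0.5)(-1.07) = -1.335; z^3-coef -(-0.5)(-0.8) = -0.4.]
Remaining roots from the quadratic factor 1 + (-1.07) z + (-0.8) z^2:
  Set 1 + (-1.07) z + (-0.8) z^2 = 0, i.e. a z^2 + b z + c = 0 with a = -0.8, b = -1.07, c = 1.
  Discriminant D = b^2 - 4ac = (-1.07)^2 - 4*(-0.8)*1 = 1.1449 - (-3.2) = 4.3449.
  D >= 0, so the roots are real: z = (-b +/- sqrt(D)) / (2a) = (1.07 +/- 2.084442) / (-1.6).
    z_1 = (1.07 + 2.084442) / (-1.6) = -1.9715,   |z_1| = 1.9715.
    z_2 = (1.07 - 2.084442) / (-1.6) = 0.634,   |z_2| = 0.634.
Moduli of all roots: 2.0000, 1.9715, 0.6340.
All moduli strictly greater than 1? No.
Verdict: Not invertible.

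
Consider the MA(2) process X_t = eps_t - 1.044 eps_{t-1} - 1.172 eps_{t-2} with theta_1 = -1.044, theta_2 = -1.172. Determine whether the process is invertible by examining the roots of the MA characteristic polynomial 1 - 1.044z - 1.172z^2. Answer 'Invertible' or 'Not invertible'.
\text{Not invertible}

The MA(q) characteristic polynomial is P(z) = 1 - 1.044z - 1.172z^2.
Invertibility requires all roots to lie outside the unit circle, i.e. |z| > 1 for every root.
Set 1 + (-1.044) z + (-1.172) z^2 = 0, i.e. a z^2 + b z + c = 0 with a = -1.172, b = -1.044, c = 1.
Discriminant D = b^2 - 4ac = (-1.044)^2 - 4*(-1.172)*1 = 1.089936 - (-4.688) = 5.777936.
D >= 0, so the roots are real: z = (-b +/- sqrt(D)) / (2a) = (1.044 +/- 2.403734) / (-2.344).
  z_1 = (1.044 + 2.403734) / (-2.344) = -1.4709,   |z_1| = 1.4709.
  z_2 = (1.044 - 2.403734) / (-2.344) = 0.5801,   |z_2| = 0.5801.
Moduli of all roots: 1.4709, 0.5801.
All moduli strictly greater than 1? No.
Verdict: Not invertible.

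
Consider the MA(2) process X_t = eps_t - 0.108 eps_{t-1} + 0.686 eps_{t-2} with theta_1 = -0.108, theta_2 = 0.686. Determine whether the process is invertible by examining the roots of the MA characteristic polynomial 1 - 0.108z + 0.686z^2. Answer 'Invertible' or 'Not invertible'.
\text{Invertible}

The MA(q) characteristic polynomial is P(z) = 1 - 0.108z + 0.686z^2.
Invertibility requires all roots to lie outside the unit circle, i.e. |z| > 1 for every root.
Set 1 + (-0.108) z + (0.686) z^2 = 0, i.e. a z^2 + b z + c = 0 with a = 0.686, b = -0.108, c = 1.
Discriminant D = b^2 - 4ac = (-0.108)^2 - 4*(0.686)*1 = 0.011664 - (2.744) = -2.732336.
D < 0, so the roots are the complex-conjugate pair z = (-b +/- i sqrt(-D)) / (2a) = 0.0787 +/- 1.2048i.
For a conjugate pair |z|^2 = z * conj(z) = (product of roots) = c/a = 1/(0.686) = 1.457726, so |z| = sqrt(1.457726) = 1.2074 for both roots.
Moduli of all roots: 1.2074, 1.2074.
All moduli strictly greater than 1? Yes.
Verdict: Invertible.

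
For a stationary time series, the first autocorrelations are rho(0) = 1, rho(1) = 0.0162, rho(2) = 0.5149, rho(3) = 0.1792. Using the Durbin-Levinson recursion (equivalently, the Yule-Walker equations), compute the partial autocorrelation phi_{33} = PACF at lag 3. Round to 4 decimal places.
\phi_{33} = 0.2270

The PACF at lag k is phi_{kk}, the last component of the solution
to the Yule-Walker system G_k phi = r_k where
  (G_k)_{ij} = rho(|i - j|), (r_k)_i = rho(i), i,j = 1..k.
Equivalently, Durbin-Levinson gives phi_{kk} iteratively:
  phi_{11} = rho(1)
  phi_{kk} = [rho(k) - sum_{j=1..k-1} phi_{k-1,j} rho(k-j)]
            / [1 - sum_{j=1..k-1} phi_{k-1,j} rho(j)],
  phi_{k,j} = phi_{k-1,j} - phi_{kk} phi_{k-1,k-j},  j = 1..k-1.
Step k = 1:
  phi_11 = rho(1) = 0.0162.
Step k = 2:
  phi_22 = [rho(2) - phi_11 rho(1)] / [1 - phi_11 rho(1)] = [0.5149 - (0.0162)(0.0162)] / [1 - (0.0162)(0.0162)]
         = 0.51463756 / 0.99973756 = 0.514773.
  Update: phi_21 = phi_11 - phi_22 phi_11 = 0.0162 - (0.514773)(0.0162) = 0.007861.
Step k = 3:
  phi_33 = [rho(3) - phi_21 rho(2) - phi_22 rho(1)] / [1 - phi_21 rho(1) - phi_22 rho(2)]
    numerator   = 0.1792 - (0.007861)(0.5149) - (0.514773)(0.0162) = 0.16681322
    denominator = 1 - (0.007861)(0.0162) - (0.514773)(0.5149) = 0.73481622
  phi_33 = 0.16681322 / 0.73481622 = 0.227.
Therefore phi_{33} = 0.2270.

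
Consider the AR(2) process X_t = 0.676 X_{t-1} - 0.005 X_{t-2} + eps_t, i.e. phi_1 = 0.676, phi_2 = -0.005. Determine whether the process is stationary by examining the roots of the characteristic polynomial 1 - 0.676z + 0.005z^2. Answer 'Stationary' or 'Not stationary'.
\text{Stationary}

The AR(p) characteristic polynomial is P(z) = 1 - 0.676z + 0.005z^2.
Stationarity requires all roots to lie outside the unit circle, i.e. |z| > 1 for every root.
Set 1 + (-0.676) z + (0.005) z^2 = 0, i.e. a z^2 + b z + c = 0 with a = 0.005, b = -0.676, c = 1.
Discriminant D = b^2 - 4ac = (-0.676)^2 - 4*(0.005)*1 = 0.456976 - (0.02) = 0.436976.
D >= 0, so the roots are real: z = (-b +/- sqrt(D)) / (2a) = (0.676 +/- 0.661042) / (0.01).
  z_1 = (0.676 + 0.661042) / (0.01) = 133.7042,   |z_1| = 133.7042.
  z_2 = (0.676 - 0.661042) / (0.01) = 1.4958,   |z_2| = 1.4958.
Moduli of all roots: 133.7042, 1.4958.
All moduli strictly greater than 1? Yes.
Verdict: Stationary.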